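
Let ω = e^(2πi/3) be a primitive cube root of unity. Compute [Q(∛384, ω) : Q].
[Q(∛384, ω) : Q] = 6

[Q(∛384):Q] = 3 (min poly x^3 - 384, irreducible since 384 is not a perfect cube). [Q(ω):Q] = 2 (min poly x^2 + x + 1). Since Q(∛384) ⊂ R and ω ∉ R, we have ω ∉ Q(∛384), so x^2 + x + 1 remains irreducible over Q(∛384) and [Q(∛384, ω) : Q(∛384)] = 2. By the tower law, [Q(∛384, ω) : Q] = 3 · 2 = 6. (In fact Q(∛384, ω) is the splitting field of x^3 - 384 over Q.)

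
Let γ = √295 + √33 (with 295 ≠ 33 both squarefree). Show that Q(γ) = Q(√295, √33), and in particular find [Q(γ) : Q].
[Q(γ) : Q] = 4 (equivalently, Q(γ) = Q(√295, √33))

Obviously Q(γ) ⊆ Q(√295, √33), and [Q(√295, √33):Q] = 4 (since 295, 33 are distinct squarefree integers > 1 with 9735 not a perfect square). To show equality we compute the minimal polynomial of γ. From γ = √295 + √33: γ^2 = 295 + 2√(9735) + 33 = 328 + 2√(9735), so γ^2 - 328 = 2√(9735); squaring, (γ^2 - 328)^2 = 4·9735, i.e. γ^4 - 656γ^2 + 107584 - 38940 = 0, i.e. γ^4 - 656γ^2 + 68644 = 0. So γ is a root of x^4 - 656x^2 + 68644. This polynomial is irreducible over Q: it has no rational root (each ±√295 ± √33 is irrational), and any factorization into two quadratics over Q would force √(9735) ∈ Q (pairing opposite roots) or √295, √33 ∈ Q (other pairings), all impossible. Hence [Q(γ):Q] = 4 = [Q(√295, √33):Q], so Q(γ) = Q(√295, √33).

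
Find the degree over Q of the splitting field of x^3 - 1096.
[K : Q] = 6

The roots of x^3 - 1096 are ∛1096, ω∛1096, ω^2∛1096 where ω = e^(2πi/3) is a primitive cube root of unity, so K = Q(∛1096, ω). Now [Q(∛1096):Q] = 3 (since 1096 is not a perfect cube, x^3 - 1096 is irreducible) and [Q(ω):Q] = 2. Both 2 and 3 divide [K:Q], and [K:Q] ≤ 3·2 = 6, so [K:Q] = 6. (Equivalently: Q(∛1096) ⊂ R but ω ∉ R, so [K : Q(∛1096)] = 2.)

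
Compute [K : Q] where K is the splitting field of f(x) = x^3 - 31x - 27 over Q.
[K : Q] = 6

By the rational root test, any rational root of the monic integer polynomial f(x) = x^3 - 31x - 27 must be an integer dividing the constant term -27, i.e. one of ±{1, 3, 9, 27}. Evaluating: f(1) = -57, f(-1) = 3, f(3) = -93, f(-3) = 39, f(9) = 423, f(-9) = -477, f(27) = 18819, f(-27) = -18873; none is 0, so f has no rational root and is therefore irreducible over Q (a cubic with no linear factor over a field is irreducible). For an irreducible cubic, the Galois group is A_3 or S_3 according as the discriminant disc(f) = -4a^3 - 27b^2 = -4·(-31)^3 - 27·(-27)^2 = 99481 is or is not a square in Q. Here disc(f) = 99481 is not a perfect square in Q, so the Galois group of f over Q is not contained in A_3 and must be all of S_3. The splitting field has degree |S_3| = 6 over Q, so [K : Q] = 6.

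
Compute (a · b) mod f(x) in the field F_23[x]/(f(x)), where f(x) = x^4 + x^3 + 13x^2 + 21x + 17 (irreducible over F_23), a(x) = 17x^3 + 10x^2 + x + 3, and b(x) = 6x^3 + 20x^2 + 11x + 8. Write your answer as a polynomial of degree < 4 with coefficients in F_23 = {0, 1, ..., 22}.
a · b ≡ 7x^3 + 20x^2 + 11x + 21 (mod f(x))

Multiply in F_23[x]: a(x)·b(x) = (17x^3 + 10x^2 + x + 3)·(6x^3 + 20x^2 + 11x + 8) = 10x^6 + 9x^5 + 2x^4 + 8x^3 + 13x^2 + 18x + 1. This has degree ≥ 4, so divide by f(x) over F_23: 10x^6 + 9x^5 + 2x^4 + 8x^3 + 13x^2 + 18x + 1 = (10x^2 + 22x + 11)·(x^4 + x^3 + 13x^2 + 21x + 17) + (7x^3 + 20x^2 + 11x + 21). Hence a·b ≡ 7x^3 + 20x^2 + 11x + 21 (mod f). (F_23[x]/(f) is a field with 23^4 = 279841 elements since f is irreducible of degree 4.)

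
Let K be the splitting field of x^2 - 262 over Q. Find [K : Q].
[K : Q] = 2

f(x) = x^2 - 262 factors as (x - √262)(x + √262). The splitting field is K = Q(√262). Since 262 is squarefree and > 1, it is not a perfect square, so x^2 - 262 is irreducible over Q and [Q(√262) : Q] = 2. Hence [K : Q] = 2.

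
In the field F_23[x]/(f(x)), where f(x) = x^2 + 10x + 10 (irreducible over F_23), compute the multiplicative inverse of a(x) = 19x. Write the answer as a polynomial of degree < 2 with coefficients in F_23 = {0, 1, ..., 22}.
a(x)^(-1) ≡ 19x + 6 (mod f(x))

Since f is irreducible over F_23, F_23[x]/(f) is a field and a(x) ≠ 0 has an inverse. Apply the extended Euclidean algorithm to f(x) and a(x) in F_23[x]: f(x) = (17x + 9)·a(x) + (10). The last nonzero remainder is the constant 10 = gcd(f, a) in F_23. Back-substituting through the division chain expresses 10 = s(x)·a(x) + t(x)·f(x) with s(x) ≡ 6x + 14 (mod f), so (6x + 14)·a(x) ≡ 10 (mod f). Multiplying by 10^(-1) ≡ 7 in F_23 gives a(x)^(-1) ≡ 7·(6x + 14) ≡ 19x + 6 (mod f). Check: (19x)·(19x + 6) = 16x^2 + 22x ≡ 1 (mod x^2 + 10x + 10).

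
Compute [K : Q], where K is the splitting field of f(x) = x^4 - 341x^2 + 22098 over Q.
[K : Q] = 4

Solving the quadratic in x^2: x^2 = (341 ± √(341^2 - 4·22098))/2 = (341 ± √27889)/2 = (341 ± 167)/2, giving x^2 = 87 or x^2 = 254. So f(x) = (x^2 - 87)(x^2 - 254) and the roots of f are ±√87, ±√254. Hence the splitting field is K = Q(√87, √254). Since 87 and 254 are distinct squarefree integers > 1, their product 22098 is not a perfect square, so √254 ∉ Q(√87). By the tower law [K:Q] = [Q(√87,√254):Q(√87)] · [Q(√87):Q] = 2 · 2 = 4.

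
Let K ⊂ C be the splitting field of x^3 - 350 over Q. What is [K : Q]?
[K : Q] = 6

The roots of x^3 - 350 are ∛350, ω∛350, ω^2∛350 where ω = e^(2πi/3) is a primitive cube root of unity, so K = Q(∛350, ω). Now [Q(∛350):Q] = 3 (since 350 is not a perfect cube, x^3 - 350 is irreducible) and [Q(ω):Q] = 2. Both 2 and 3 divide [K:Q], and [K:Q] ≤ 3·2 = 6, so [K:Q] = 6. (Equivalently: Q(∛350) ⊂ R but ω ∉ R, so [K : Q(∛350)] = 2.)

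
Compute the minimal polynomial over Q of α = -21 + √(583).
m_α(x) = x^2 + 42x - 142

From α + 21 = √(583), squaring gives (α + 21)^2 = 583, i.e. α^2 + 42α + 441 = 583, so α^2 + 42α - 142 = 0. The discriminant of x^2 + 42x - 142 is (42)^2 - 4·(-142) = 1764 + 568 = 2332, and 4·(583) is not a perfect square in Q since 583 is squarefree and ≠ 1. Hence x^2 + 42x - 142 is irreducible over Q and is the minimal polynomial of α.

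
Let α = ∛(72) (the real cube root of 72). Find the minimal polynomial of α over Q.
m_α(x) = x^3 - 72

α satisfies α^3 = 72, so x^3 - 72 annihilates α. By the rational root test, a rational root p/q (in lowest terms) of x^3 - 72 would satisfy p^3 = 72 q^3, forcing q = 1 and p^3 = 72; but 72 is not a perfect cube, contradiction. A monic cubic over Q with no rational root is irreducible (any nontrivial factorization would include a linear factor). Hence x^3 - 72 is the minimal polynomial of α, and in particular [Q(α):Q] = 3.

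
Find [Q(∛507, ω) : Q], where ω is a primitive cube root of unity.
[Q(∛507, ω) : Q] = 6

[Q(∛507):Q] = 3 (min poly x^3 - 507, irreducible since 507 is not a perfect cube). [Q(ω):Q] = 2 (min poly x^2 + x + 1). Since Q(∛507) ⊂ R and ω ∉ R, we have ω ∉ Q(∛507), so x^2 + x + 1 remains irreducible over Q(∛507) and [Q(∛507, ω) : Q(∛507)] = 2. By the tower law, [Q(∛507, ω) : Q] = 3 · 2 = 6. (In fact Q(∛507, ω) is the splitting field of x^3 - 507 over Q.)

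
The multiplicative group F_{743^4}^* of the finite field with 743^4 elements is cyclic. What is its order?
|F_{743^4}^*| = 304758098400

F_{743^4} has 743^4 = 304758098401 elements; its multiplicative group consists of all nonzero elements, so |F_{743^4}^*| = 304758098401 - 1 = 304758098400. (It is cyclic since any finite subgroup of the multiplicative group of a field is cyclic.)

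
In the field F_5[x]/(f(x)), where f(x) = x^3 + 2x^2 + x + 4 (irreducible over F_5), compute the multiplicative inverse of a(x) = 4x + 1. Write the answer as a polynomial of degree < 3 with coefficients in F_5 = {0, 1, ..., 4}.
a(x)^(-1) ≡ 2x^2 + x + 3 (mod f(x))

Since f is irreducible over F_5, F_5[x]/(f) is a field and a(x) ≠ 0 has an inverse. Apply the extended Euclidean algorithm to f(x) and a(x) in F_5[x]: f(x) = (4x^2 + 2x + 1)·a(x) + (3). The last nonzero remainder is the constant 3 = gcd(f, a) in F_5. Back-substituting through the division chain expresses 3 = s(x)·a(x) + t(x)·f(x) with s(x) ≡ x^2 + 3x + 4 (mod f), so (x^2 + 3x + 4)·a(x) ≡ 3 (mod f). Multiplying by 3^(-1) ≡ 2 in F_5 gives a(x)^(-1) ≡ 2·(x^2 + 3x + 4) ≡ 2x^2 + x + 3 (mod f). Check: (4x + 1)·(2x^2 + x + 3) = 3x^3 + x^2 + 3x + 3 ≡ 1 (mod x^3 + 2x^2 + x + 4).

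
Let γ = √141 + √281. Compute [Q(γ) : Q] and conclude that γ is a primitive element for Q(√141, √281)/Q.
[Q(γ) : Q] = 4 (equivalently, Q(γ) = Q(√141, √281))

Obviously Q(γ) ⊆ Q(√141, √281), and [Q(√141, √281):Q] = 4 (since 141, 281 are distinct squarefree integers > 1 with 39621 not a perfect square). To show equality we compute the minimal polynomial of γ. From γ = √141 + √281: γ^2 = 141 + 2√(39621) + 281 = 422 + 2√(39621), so γ^2 - 422 = 2√(39621); squaring, (γ^2 - 422)^2 = 4·39621, i.e. γ^4 - 844γ^2 + 178084 - 158484 = 0, i.e. γ^4 - 844γ^2 + 19600 = 0. So γ is a root of x^4 - 844x^2 + 19600. This polynomial is irreducible over Q: it has no rational root (each ±√141 ± √281 is irrational), and any factorization into two quadratics over Q would force √(39621) ∈ Q (pairing opposite roots) or √141, √281 ∈ Q (other pairings), all impossible. Hence [Q(γ):Q] = 4 = [Q(√141, √281):Q], so Q(γ) = Q(√141, √281).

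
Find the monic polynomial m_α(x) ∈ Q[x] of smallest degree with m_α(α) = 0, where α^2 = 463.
m_α(x) = x^2 - 463

α satisfies α^2 - 463 = 0, so x^2 - 463 annihilates α. Since d = 463 is squarefree and ≠ 1, it is not a perfect square in Q, so x^2 - 463 has no rational root and is therefore irreducible over Q (a degree-2 polynomial over a field is irreducible iff it has no root). Hence m_α(x) = x^2 - 463.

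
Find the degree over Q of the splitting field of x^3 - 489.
[K : Q] = 6

The roots of x^3 - 489 are ∛489, ω∛489, ω^2∛489 where ω = e^(2πi/3) is a primitive cube root of unity, so K = Q(∛489, ω). Now [Q(∛489):Q] = 3 (since 489 is not a perfect cube, x^3 - 489 is irreducible) and [Q(ω):Q] = 2. Both 2 and 3 divide [K:Q], and [K:Q] ≤ 3·2 = 6, so [K:Q] = 6. (Equivalently: Q(∛489) ⊂ R but ω ∉ R, so [K : Q(∛489)] = 2.)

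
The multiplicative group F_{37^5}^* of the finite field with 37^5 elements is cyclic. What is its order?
|F_{37^5}^*| = 69343956

F_{37^5} has 37^5 = 69343957 elements; its multiplicative group consists of all nonzero elements, so |F_{37^5}^*| = 69343957 - 1 = 69343956. (It is cyclic since any finite subgroup of the multiplicative group of a field is cyclic.)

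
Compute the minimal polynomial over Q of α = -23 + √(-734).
m_α(x) = x^2 + 46x + 1263

From α + 23 = √(-734), squaring gives (α + 23)^2 = -734, i.e. α^2 + 46α + 529 = -734, so α^2 + 46α + 1263 = 0. The discriminant of x^2 + 46x + 1263 is (46)^2 - 4·(1263) = 2116 - 5052 = -2936, and 4·(-734) is not a perfect square in Q since -734 is squarefree and ≠ 1. Hence x^2 + 46x + 1263 is irreducible over Q and is the minimal polynomial of α.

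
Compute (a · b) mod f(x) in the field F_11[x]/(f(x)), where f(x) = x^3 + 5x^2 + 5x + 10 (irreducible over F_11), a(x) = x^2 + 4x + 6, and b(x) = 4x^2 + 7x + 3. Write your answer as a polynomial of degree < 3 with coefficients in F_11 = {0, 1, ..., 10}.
a · b ≡ 9x^2 + 10x + 10 (mod f(x))

Multiply in F_11[x]: a(x)·b(x) = (x^2 + 4x + 6)·(4x^2 + 7x + 3) = 4x^4 + x^3 + 10x + 7. This has degree ≥ 3, so divide by f(x) over F_11: 4x^4 + x^3 + 10x + 7 = (4x + 3)·(x^3 + 5x^2 + 5x + 10) + (9x^2 + 10x + 10). Hence a·b ≡ 9x^2 + 10x + 10 (mod f). (F_11[x]/(f) is a field with 11^3 = 1331 elements since f is irreducible of degree 3.)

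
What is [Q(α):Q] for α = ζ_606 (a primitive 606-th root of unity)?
[Q(α):Q] = 200

The minimal polynomial of ζ_606 over Q is the 606-th cyclotomic polynomial Φ_606(x), which is irreducible over Q and has degree φ(606) = 200. Hence [Q(α):Q] = φ(606) = 200.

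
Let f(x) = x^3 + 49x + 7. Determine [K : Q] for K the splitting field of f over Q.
[K : Q] = 6

By the rational root test, any rational root of the monic integer polynomial f(x) = x^3 + 49x + 7 must be an integer dividing the constant term 7, i.e. one of ±{1, 7}. Evaluating: f(1) = 57, f(-1) = -43, f(7) = 693, f(-7) = -679; none is 0, so f has no rational root and is therefore irreducible over Q (a cubic with no linear factor over a field is irreducible). For an irreducible cubic, the Galois group is A_3 or S_3 according as the discriminant disc(f) = -4a^3 - 27b^2 = -4·(49)^3 - 27·(7)^2 = -471919 is or is not a square in Q. Here disc(f) = -471919 is not a perfect square in Q, so the Galois group of f over Q is not contained in A_3 and must be all of S_3. The splitting field has degree |S_3| = 6 over Q, so [K : Q] = 6.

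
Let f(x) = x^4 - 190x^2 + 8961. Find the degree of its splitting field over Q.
[K : Q] = 4

Solving the quadratic in x^2: x^2 = (190 ± √(190^2 - 4·8961))/2 = (190 ± √256)/2 = (190 ± 16)/2, giving x^2 = 103 or x^2 = 87. So f(x) = (x^2 - 103)(x^2 - 87) and the roots of f are ±√103, ±√87. Hence the splitting field is K = Q(√103, √87). Since 103 and 87 are distinct squarefree integers > 1, their product 8961 is not a perfect square, so √87 ∉ Q(√103). By the tower law [K:Q] = [Q(√103,√87):Q(√103)] · [Q(√103):Q] = 2 · 2 = 4.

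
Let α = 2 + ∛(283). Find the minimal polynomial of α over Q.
m_α(x) = x^3 - 6x^2 + 12x - 291

Set β = α - 2 = ∛(283), so β^3 = 283. Then (α - 2)^3 - 283 = 0, i.e. α is a root of g(x) = (x - 2)^3 - 283 = x^3 - 6x^2 + 12x - 291. Since g(x) = h(x - 2) where h(x) = x^3 - 283, and h is irreducible over Q (because 283 is not a perfect cube, so h has no rational root, and a monic cubic with no rational root is irreducible), g is also irreducible (irreducibility is preserved under the substitution x → x - 2). Hence m_α(x) = x^3 - 6x^2 + 12x - 291.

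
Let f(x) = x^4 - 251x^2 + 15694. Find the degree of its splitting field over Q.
[K : Q] = 4

Solving the quadratic in x^2: x^2 = (251 ± √(251^2 - 4·15694))/2 = (251 ± √225)/2 = (251 ± 15)/2, giving x^2 = 133 or x^2 = 118. So f(x) = (x^2 - 133)(x^2 - 118) and the roots of f are ±√133, ±√118. Hence the splitting field is K = Q(√133, √118). Since 133 and 118 are distinct squarefree integers > 1, their product 15694 is not a perfect square, so √118 ∉ Q(√133). By the tower law [K:Q] = [Q(√133,√118):Q(√133)] · [Q(√133):Q] = 2 · 2 = 4.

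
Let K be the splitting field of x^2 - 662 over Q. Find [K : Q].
[K : Q] = 2

f(x) = x^2 - 662 factors as (x - √662)(x + √662). The splitting field is K = Q(√662). Since 662 is squarefree and > 1, it is not a perfect square, so x^2 - 662 is irreducible over Q and [Q(√662) : Q] = 2. Hence [K : Q] = 2.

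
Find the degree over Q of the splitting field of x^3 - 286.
[K : Q] = 6

The roots of x^3 - 286 are ∛286, ω∛286, ω^2∛286 where ω = e^(2πi/3) is a primitive cube root of unity, so K = Q(∛286, ω). Now [Q(∛286):Q] = 3 (since 286 is not a perfect cube, x^3 - 286 is irreducible) and [Q(ω):Q] = 2. Both 2 and 3 divide [K:Q], and [K:Q] ≤ 3·2 = 6, so [K:Q] = 6. (Equivalently: Q(∛286) ⊂ R but ω ∉ R, so [K : Q(∛286)] = 2.)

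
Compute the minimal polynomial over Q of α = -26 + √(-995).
m_α(x) = x^2 + 52x + 1671

From α + 26 = √(-995), squaring gives (α + 26)^2 = -995, i.e. α^2 + 52α + 676 = -995, so α^2 + 52α + 1671 = 0. The discriminant of x^2 + 52x + 1671 is (52)^2 - 4·(1671) = 2704 - 6684 = -3980, and 4·(-995) is not a perfect square in Q since -995 is squarefree and ≠ 1. Hence x^2 + 52x + 1671 is irreducible over Q and is the minimal polynomial of α.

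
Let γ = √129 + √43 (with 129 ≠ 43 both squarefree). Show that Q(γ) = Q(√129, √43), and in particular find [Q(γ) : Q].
[Q(γ) : Q] = 4 (equivalently, Q(γ) = Q(√129, √43))

Obviously Q(γ) ⊆ Q(√129, √43), and [Q(√129, √43):Q] = 4 (since 129, 43 are distinct squarefree integers > 1 with 5547 not a perfect square). To show equality we compute the minimal polynomial of γ. From γ = √129 + √43: γ^2 = 129 + 2√(5547) + 43 = 172 + 2√(5547), so γ^2 - 172 = 2√(5547); squaring, (γ^2 - 172)^2 = 4·5547, i.e. γ^4 - 344γ^2 + 29584 - 22188 = 0, i.e. γ^4 - 344γ^2 + 7396 = 0. So γ is a root of x^4 - 344x^2 + 7396. This polynomial is irreducible over Q: it has no rational root (each ±√129 ± √43 is irrational), and any factorization into two quadratics over Q would force √(5547) ∈ Q (pairing opposite roots) or √129, √43 ∈ Q (other pairings), all impossible. Hence [Q(γ):Q] = 4 = [Q(√129, √43):Q], so Q(γ) = Q(√129, √43).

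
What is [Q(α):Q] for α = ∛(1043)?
[Q(α):Q] = 3

The minimal polynomial of α is x^3 - 1043, irreducible over Q since 1043 is not a perfect cube (so x^3 - 1043 has no rational root). Hence [Q(α):Q] = deg(m_α) = 3.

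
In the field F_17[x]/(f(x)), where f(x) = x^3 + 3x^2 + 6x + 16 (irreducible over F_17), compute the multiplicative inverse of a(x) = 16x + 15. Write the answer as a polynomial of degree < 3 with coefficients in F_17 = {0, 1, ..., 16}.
a(x)^(-1) ≡ 15x^2 + 15x + 9 (mod f(x))

Since f is irreducible over F_17, F_17[x]/(f) is a field and a(x) ≠ 0 has an inverse. Apply the extended Euclidean algorithm to f(x) and a(x) in F_17[x]: f(x) = (16x^2 + 16x + 13)·a(x) + (8). The last nonzero remainder is the constant 8 = gcd(f, a) in F_17. Back-substituting through the division chain expresses 8 = s(x)·a(x) + t(x)·f(x) with s(x) ≡ x^2 + x + 4 (mod f), so (x^2 + x + 4)·a(x) ≡ 8 (mod f). Multiplying by 8^(-1) ≡ 15 in F_17 gives a(x)^(-1) ≡ 15·(x^2 + x + 4) ≡ 15x^2 + 15x + 9 (mod f). Check: (16x + 15)·(15x^2 + 15x + 9) = 2x^3 + 6x^2 + 12x + 16 ≡ 1 (mod x^3 + 3x^2 + 6x + 16).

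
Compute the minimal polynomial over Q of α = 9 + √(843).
m_α(x) = x^2 - 18x - 762

From α - 9 = √(843), squaring gives (α - 9)^2 = 843, i.e. α^2 - 18α + 81 = 843, so α^2 - 18α - 762 = 0. The discriminant of x^2 - 18x - 762 is (-18)^2 - 4·(-762) = 324 + 3048 = 3372, and 4·(843) is not a perfect square in Q since 843 is squarefree and ≠ 1. Hence x^2 - 18x - 762 is irreducible over Q and is the minimal polynomial of α.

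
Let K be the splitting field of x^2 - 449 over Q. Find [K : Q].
[K : Q] = 2

f(x) = x^2 - 449 factors as (x - √449)(x + √449). The splitting field is K = Q(√449). Since 449 is squarefree and > 1, it is not a perfect square, so x^2 - 449 is irreducible over Q and [Q(√449) : Q] = 2. Hence [K : Q] = 2.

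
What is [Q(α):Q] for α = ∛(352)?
[Q(α):Q] = 3

The minimal polynomial of α is x^3 - 352, irreducible over Q since 352 is not a perfect cube (so x^3 - 352 has no rational root). Hence [Q(α):Q] = deg(m_α) = 3.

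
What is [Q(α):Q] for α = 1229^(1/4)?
[Q(α):Q] = 4

α is a root of x^4 - 1229. By Eisenstein's criterion at the prime p = 1229 (which divides the constant term 1229 but p^2 = 1510441 does not, since 1229 is squarefree), x^4 - 1229 is irreducible over Q. Hence [Q(α):Q] = 4.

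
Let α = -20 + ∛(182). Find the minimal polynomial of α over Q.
m_α(x) = x^3 + 60x^2 + 1200x + 7818

Set β = α + 20 = ∛(182), so β^3 = 182. Then (α + 20)^3 - 182 = 0, i.e. α is a root of g(x) = (x + 20)^3 - 182 = x^3 + 60x^2 + 1200x + 7818. Since g(x) = h(x + 20) where h(x) = x^3 - 182, and h is irreducible over Q (because 182 is not a perfect cube, so h has no rational root, and a monic cubic with no rational root is irreducible), g is also irreducible (irreducibility is preserved under the substitution x → x + 20). Hence m_α(x) = x^3 + 60x^2 + 1200x + 7818.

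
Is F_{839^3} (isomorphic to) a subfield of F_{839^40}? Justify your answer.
No: F_{839^3} is not a subfield of F_{839^40}

F_{p^m} embeds in F_{p^n} iff m | n. Here 3 ∤ 40 (since 40 = 13·3 + 1 with remainder 1 ≠ 0), so F_{839^3} is not a subfield of F_{839^40}. Equivalently: if it were, the tower law would give 3 = [F_{839^3}:F_839] dividing [F_{839^40}:F_839] = 40, contradiction.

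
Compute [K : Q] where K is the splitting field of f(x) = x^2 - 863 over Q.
[K : Q] = 2

f(x) = x^2 - 863 factors as (x - √863)(x + √863). The splitting field is K = Q(√863). Since 863 is squarefree and > 1, it is not a perfect square, so x^2 - 863 is irreducible over Q and [Q(√863) : Q] = 2. Hence [K : Q] = 2.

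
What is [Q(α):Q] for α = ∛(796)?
[Q(α):Q] = 3

The minimal polynomial of α is x^3 - 796, irreducible over Q since 796 is not a perfect cube (so x^3 - 796 has no rational root). Hence [Q(α):Q] = deg(m_α) = 3.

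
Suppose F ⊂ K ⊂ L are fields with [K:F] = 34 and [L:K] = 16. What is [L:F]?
[L:F] = 544

The tower law says that for any tower of field extensions F ⊂ K ⊂ L with finite degrees, [L:F] = [L:K] · [K:F]. Here this gives [L:F] = 16 · 34 = 544.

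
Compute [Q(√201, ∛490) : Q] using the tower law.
[Q(√201, ∛490) : Q] = 6

Let L = Q(√201, ∛490). Since Q(√201) ⊂ L and [Q(√201):Q] = 2, the tower law gives 2 | [L:Q]. Likewise Q(∛490) ⊂ L with [Q(∛490):Q] = 3 (because 490 is not a perfect cube), so 3 | [L:Q]. As gcd(2,3) = 1, [L:Q] is divisible by 6. Conversely L is generated over Q by √201 and ∛490, so [L:Q] ≤ 2·3 = 6. Therefore [Q(√201, ∛490) : Q] = 6.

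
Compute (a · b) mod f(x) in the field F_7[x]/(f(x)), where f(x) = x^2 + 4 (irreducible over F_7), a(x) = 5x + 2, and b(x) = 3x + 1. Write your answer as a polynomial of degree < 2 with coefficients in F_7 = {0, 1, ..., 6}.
a · b ≡ 4x + 5 (mod f(x))

Multiply in F_7[x]: a(x)·b(x) = (5x + 2)·(3x + 1) = x^2 + 4x + 2. This has degree ≥ 2, so divide by f(x) over F_7: x^2 + 4x + 2 = (1)·(x^2 + 4) + (4x + 5). Hence a·b ≡ 4x + 5 (mod f). (F_7[x]/(f) is a field with 7^2 = 49 elements since f is irreducible of degree 2.)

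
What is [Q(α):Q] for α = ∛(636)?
[Q(α):Q] = 3

The minimal polynomial of α is x^3 - 636, irreducible over Q since 636 is not a perfect cube (so x^3 - 636 has no rational root). Hence [Q(α):Q] = deg(m_α) = 3.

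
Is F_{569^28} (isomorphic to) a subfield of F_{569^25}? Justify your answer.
No: F_{569^28} is not a subfield of F_{569^25}

F_{p^m} embeds in F_{p^n} iff m | n. Here 28 ∤ 25 (since 25 = 0·28 + 25 with remainder 25 ≠ 0), so F_{569^28} is not a subfield of F_{569^25}. Equivalently: if it were, the tower law would give 28 = [F_{569^28}:F_569] dividing [F_{569^25}:F_569] = 25, contradiction.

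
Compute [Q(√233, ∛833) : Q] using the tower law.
[Q(√233, ∛833) : Q] = 6

Let L = Q(√233, ∛833). Since Q(√233) ⊂ L and [Q(√233):Q] = 2, the tower law gives 2 | [L:Q]. Likewise Q(∛833) ⊂ L with [Q(∛833):Q] = 3 (because 833 is not a perfect cube), so 3 | [L:Q]. As gcd(2,3) = 1, [L:Q] is divisible by 6. Conversely L is generated over Q by √233 and ∛833, so [L:Q] ≤ 2·3 = 6. Therefore [Q(√233, ∛833) : Q] = 6.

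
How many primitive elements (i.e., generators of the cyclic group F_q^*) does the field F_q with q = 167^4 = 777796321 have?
There are φ(777796320) = 175577088 primitive elements

F_q^* is cyclic of order q - 1 = 777796320. A cyclic group of order m has exactly φ(m) generators. Here m = 777796320 = 2^5 · 3 · 5 · 7 · 83 · 2789, so the number of primitive elements is φ(777796320) = 175577088.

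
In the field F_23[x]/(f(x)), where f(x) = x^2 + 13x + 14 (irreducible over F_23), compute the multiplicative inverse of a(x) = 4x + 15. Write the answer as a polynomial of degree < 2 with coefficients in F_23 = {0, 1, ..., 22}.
a(x)^(-1) ≡ 3x + 22 (mod f(x))

Since f is irreducible over F_23, F_23[x]/(f) is a field and a(x) ≠ 0 has an inverse. Apply the extended Euclidean algorithm to f(x) and a(x) in F_23[x]: f(x) = (6x + 21)·a(x) + (21). The last nonzero remainder is the constant 21 = gcd(f, a) in F_23. Back-substituting through the division chain expresses 21 = s(x)·a(x) + t(x)·f(x) with s(x) ≡ 17x + 2 (mod f), so (17x + 2)·a(x) ≡ 21 (mod f). Multiplying by 21^(-1) ≡ 11 in F_23 gives a(x)^(-1) ≡ 11·(17x + 2) ≡ 3x + 22 (mod f). Check: (4x + 15)·(3x + 22) = 12x^2 + 18x + 8 ≡ 1 (mod x^2 + 13x + 14).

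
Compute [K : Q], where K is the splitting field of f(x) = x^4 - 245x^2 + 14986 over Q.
[K : Q] = 4

Solving the quadratic in x^2: x^2 = (245 ± √(245^2 - 4·14986))/2 = (245 ± √81)/2 = (245 ± 9)/2, giving x^2 = 127 or x^2 = 118. So f(x) = (x^2 - 127)(x^2 - 118) and the roots of f are ±√127, ±√118. Hence the splitting field is K = Q(√127, √118). Since 127 and 118 are distinct squarefree integers > 1, their product 14986 is not a perfect square, so √118 ∉ Q(√127). By the tower law [K:Q] = [Q(√127,√118):Q(√127)] · [Q(√127):Q] = 2 · 2 = 4.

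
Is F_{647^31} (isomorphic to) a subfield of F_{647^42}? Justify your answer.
No: F_{647^31} is not a subfield of F_{647^42}

F_{p^m} embeds in F_{p^n} iff m | n. Here 31 ∤ 42 (since 42 = 1·31 + 11 with remainder 11 ≠ 0), so F_{647^31} is not a subfield of F_{647^42}. Equivalently: if it were, the tower law would give 31 = [F_{647^31}:F_647] dividing [F_{647^42}:F_647] = 42, contradiction.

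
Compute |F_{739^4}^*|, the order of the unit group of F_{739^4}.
|F_{739^4}^*| = 298248146640

F_{739^4} has 739^4 = 298248146641 elements; its multiplicative group consists of all nonzero elements, so |F_{739^4}^*| = 298248146641 - 1 = 298248146640. (It is cyclic since any finite subgroup of the multiplicative group of a field is cyclic.)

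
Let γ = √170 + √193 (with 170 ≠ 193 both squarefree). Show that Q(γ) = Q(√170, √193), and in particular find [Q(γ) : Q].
[Q(γ) : Q] = 4 (equivalently, Q(γ) = Q(√170, √193))

Obviously Q(γ) ⊆ Q(√170, √193), and [Q(√170, √193):Q] = 4 (since 170, 193 are distinct squarefree integers > 1 with 32810 not a perfect square). To show equality we compute the minimal polynomial of γ. From γ = √170 + √193: γ^2 = 170 + 2√(32810) + 193 = 363 + 2√(32810), so γ^2 - 363 = 2√(32810); squaring, (γ^2 - 363)^2 = 4·32810, i.e. γ^4 - 726γ^2 + 131769 - 131240 = 0, i.e. γ^4 - 726γ^2 + 529 = 0. So γ is a root of x^4 - 726x^2 + 529. This polynomial is irreducible over Q: it has no rational root (each ±√170 ± √193 is irrational), and any factorization into two quadratics over Q would force √(32810) ∈ Q (pairing opposite roots) or √170, √193 ∈ Q (other pairings), all impossible. Hence [Q(γ):Q] = 4 = [Q(√170, √193):Q], so Q(γ) = Q(√170, √193).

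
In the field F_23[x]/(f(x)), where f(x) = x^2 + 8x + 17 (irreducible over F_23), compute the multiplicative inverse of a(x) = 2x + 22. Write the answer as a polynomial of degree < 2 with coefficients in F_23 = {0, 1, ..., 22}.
a(x)^(-1) ≡ 20x + 9 (mod f(x))

Since f is irreducible over F_23, F_23[x]/(f) is a field and a(x) ≠ 0 has an inverse. Apply the extended Euclidean algorithm to f(x) and a(x) in F_23[x]: f(x) = (12x + 10)·a(x) + (4). The last nonzero remainder is the constant 4 = gcd(f, a) in F_23. Back-substituting through the division chain expresses 4 = s(x)·a(x) + t(x)·f(x) with s(x) ≡ 11x + 13 (mod f), so (11x + 13)·a(x) ≡ 4 (mod f). Multiplying by 4^(-1) ≡ 6 in F_23 gives a(x)^(-1) ≡ 6·(11x + 13) ≡ 20x + 9 (mod f). Check: (2x + 22)·(20x + 9) = 17x^2 + 21x + 14 ≡ 1 (mod x^2 + 8x + 17).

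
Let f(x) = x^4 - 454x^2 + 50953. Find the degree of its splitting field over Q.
[K : Q] = 4

Solving the quadratic in x^2: x^2 = (454 ± √(454^2 - 4·50953))/2 = (454 ± √2304)/2 = (454 ± 48)/2, giving x^2 = 203 or x^2 = 251. So f(x) = (x^2 - 203)(x^2 - 251) and the roots of f are ±√203, ±√251. Hence the splitting field is K = Q(√203, √251). Since 203 and 251 are distinct squarefree integers > 1, their product 50953 is not a perfect square, so √251 ∉ Q(√203). By the tower law [K:Q] = [Q(√203,√251):Q(√203)] · [Q(√203):Q] = 2 · 2 = 4.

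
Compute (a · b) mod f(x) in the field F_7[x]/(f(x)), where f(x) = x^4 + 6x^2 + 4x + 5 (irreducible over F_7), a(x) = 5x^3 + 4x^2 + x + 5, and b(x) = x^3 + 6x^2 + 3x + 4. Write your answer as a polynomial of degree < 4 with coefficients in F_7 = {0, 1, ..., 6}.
a · b ≡ x^3 + 3x^2 + 5x + 5 (mod f(x))

Multiply in F_7[x]: a(x)·b(x) = (5x^3 + 4x^2 + x + 5)·(x^3 + 6x^2 + 3x + 4) = 5x^6 + 6x^5 + 5x^4 + x^3 + 5x + 6. This has degree ≥ 4, so divide by f(x) over F_7: 5x^6 + 6x^5 + 5x^4 + x^3 + 5x + 6 = (5x^2 + 6x + 3)·(x^4 + 6x^2 + 4x + 5) + (x^3 + 3x^2 + 5x + 5). Hence a·b ≡ x^3 + 3x^2 + 5x + 5 (mod f). (F_7[x]/(f) is a field with 7^4 = 2401 elements since f is irreducible of degree 4.)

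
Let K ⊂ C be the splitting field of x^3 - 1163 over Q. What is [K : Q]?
[K : Q] = 6

The roots of x^3 - 1163 are ∛1163, ω∛1163, ω^2∛1163 where ω = e^(2πi/3) is a primitive cube root of unity, so K = Q(∛1163, ω). Now [Q(∛1163):Q] = 3 (since 1163 is not a perfect cube, x^3 - 1163 is irreducible) and [Q(ω):Q] = 2. Both 2 and 3 divide [K:Q], and [K:Q] ≤ 3·2 = 6, so [K:Q] = 6. (Equivalently: Q(∛1163) ⊂ R but ω ∉ R, so [K : Q(∛1163)] = 2.)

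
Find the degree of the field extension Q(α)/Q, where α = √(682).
[Q(α):Q] = 2

[Q(α):Q] equals the degree of the minimal polynomial of α. Here α^2 = 682 and x^2 - 682 is irreducible (d = 682 is squarefree, ≠ 1, hence not a square), so deg(m_α) = 2. Thus [Q(α):Q] = 2.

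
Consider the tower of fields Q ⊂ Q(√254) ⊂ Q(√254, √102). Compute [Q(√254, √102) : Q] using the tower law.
[Q(√254, √102) : Q] = 4

[Q(√254):Q] = 2 (min poly x^2 - 254, irreducible since 254 is squarefree > 1). For the top step, suppose √102 ∈ Q(√254), say √102 = c + d√254 with c, d ∈ Q. Squaring: 102 = c^2 + 254d^2 + 2cd√254. Since √254 ∉ Q this forces 2cd = 0. If d = 0 then √102 = c ∈ Q, contradicting 102 squarefree > 1. If c = 0 then 102 = 254d^2, so 254·102 = (254d)^2 is a perfect square in Q — but 254·102 = 25908 is not a perfect square (since 254 and 102 are distinct squarefree integers). Contradiction. Hence √102 ∉ Q(√254), so x^2 - 102 stays irreducible over Q(√254) and [Q(√254, √102) : Q(√254)] = 2. By the tower law, [Q(√254, √102) : Q] = 2 · 2 = 4.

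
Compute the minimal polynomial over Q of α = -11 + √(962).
m_α(x) = x^2 + 22x - 841

From α + 11 = √(962), squaring gives (α + 11)^2 = 962, i.e. α^2 + 22α + 121 = 962, so α^2 + 22α - 841 = 0. The discriminant of x^2 + 22x - 841 is (22)^2 - 4·(-841) = 484 + 3364 = 3848, and 4·(962) is not a perfect square in Q since 962 is squarefree and ≠ 1. Hence x^2 + 22x - 841 is irreducible over Q and is the minimal polynomial of α.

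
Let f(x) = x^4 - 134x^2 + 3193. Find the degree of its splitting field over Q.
[K : Q] = 4

Solving the quadratic in x^2: x^2 = (134 ± √(134^2 - 4·3193))/2 = (134 ± √5184)/2 = (134 ± 72)/2, giving x^2 = 31 or x^2 = 103. So f(x) = (x^2 - 31)(x^2 - 103) and the roots of f are ±√31, ±√103. Hence the splitting field is K = Q(√31, √103). Since 31 and 103 are distinct squarefree integers > 1, their product 3193 is not a perfect square, so √103 ∉ Q(√31). By the tower law [K:Q] = [Q(√31,√103):Q(√31)] · [Q(√31):Q] = 2 · 2 = 4.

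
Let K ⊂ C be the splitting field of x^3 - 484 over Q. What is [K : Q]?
[K : Q] = 6

The roots of x^3 - 484 are ∛484, ω∛484, ω^2∛484 where ω = e^(2πi/3) is a primitive cube root of unity, so K = Q(∛484, ω). Now [Q(∛484):Q] = 3 (since 484 is not a perfect cube, x^3 - 484 is irreducible) and [Q(ω):Q] = 2. Both 2 and 3 divide [K:Q], and [K:Q] ≤ 3·2 = 6, so [K:Q] = 6. (Equivalently: Q(∛484) ⊂ R but ω ∉ R, so [K : Q(∛484)] = 2.)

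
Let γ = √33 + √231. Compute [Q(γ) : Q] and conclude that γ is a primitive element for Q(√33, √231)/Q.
[Q(γ) : Q] = 4 (equivalently, Q(γ) = Q(√33, √231))

Obviously Q(γ) ⊆ Q(√33, √231), and [Q(√33, √231):Q] = 4 (since 33, 231 are distinct squarefree integers > 1 with 7623 not a perfect square). To show equality we compute the minimal polynomial of γ. From γ = √33 + √231: γ^2 = 33 + 2√(7623) + 231 = 264 + 2√(7623), so γ^2 - 264 = 2√(7623); squaring, (γ^2 - 264)^2 = 4·7623, i.e. γ^4 - 528γ^2 + 69696 - 30492 = 0, i.e. γ^4 - 528γ^2 + 39204 = 0. So γ is a root of x^4 - 528x^2 + 39204. This polynomial is irreducible over Q: it has no rational root (each ±√33 ± √231 is irrational), and any factorization into two quadratics over Q would force √(7623) ∈ Q (pairing opposite roots) or √33, √231 ∈ Q (other pairings), all impossible. Hence [Q(γ):Q] = 4 = [Q(√33, √231):Q], so Q(γ) = Q(√33, √231).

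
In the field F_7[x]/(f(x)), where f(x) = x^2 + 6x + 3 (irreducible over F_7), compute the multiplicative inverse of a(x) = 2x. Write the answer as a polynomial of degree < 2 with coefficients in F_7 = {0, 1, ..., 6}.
a(x)^(-1) ≡ x + 6 (mod f(x))

Since f is irreducible over F_7, F_7[x]/(f) is a field and a(x) ≠ 0 has an inverse. Apply the extended Euclidean algorithm to f(x) and a(x) in F_7[x]: f(x) = (4x + 3)·a(x) + (3). The last nonzero remainder is the constant 3 = gcd(f, a) in F_7. Back-substituting through the division chain expresses 3 = s(x)·a(x) + t(x)·f(x) with s(x) ≡ 3x + 4 (mod f), so (3x + 4)·a(x) ≡ 3 (mod f). Multiplying by 3^(-1) ≡ 5 in F_7 gives a(x)^(-1) ≡ 5·(3x + 4) ≡ x + 6 (mod f). Check: (2x)·(x + 6) = 2x^2 + 5x ≡ 1 (mod x^2 + 6x + 3).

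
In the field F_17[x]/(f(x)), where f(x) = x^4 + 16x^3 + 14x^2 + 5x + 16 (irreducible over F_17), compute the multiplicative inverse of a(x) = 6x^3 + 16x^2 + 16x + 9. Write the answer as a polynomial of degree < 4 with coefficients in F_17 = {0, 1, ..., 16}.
a(x)^(-1) ≡ 5x^3 + 9x^2 + 6x + 11 (mod f(x))

Since f is irreducible over F_17, F_17[x]/(f) is a field and a(x) ≠ 0 has an inverse. Apply the extended Euclidean algorithm to f(x) and a(x) in F_17[x]: f(x) = (3x + 6)·a(x) + (6x^2 + x + 13);  a(x) = (x + 11)·(6x^2 + x + 13) + (9x + 2);  (6x^2 + x + 13) = (12x + 5)·(9x + 2) + (3). The last nonzero remainder is the constant 3 = gcd(f, a) in F_17. Back-substituting through the division chain expresses 3 = s(x)·a(x) + t(x)·f(x) with s(x) ≡ 15x^3 + 10x^2 + x + 16 (mod f), so (15x^3 + 10x^2 + x + 16)·a(x) ≡ 3 (mod f). Multiplying by 3^(-1) ≡ 6 in F_17 gives a(x)^(-1) ≡ 6·(15x^3 + 10x^2 + x + 16) ≡ 5x^3 + 9x^2 + 6x + 11 (mod f). Check: (6x^3 + 16x^2 + 16x + 9)·(5x^3 + 9x^2 + 6x + 11) = 13x^6 + 15x^5 + 5x^4 + 11x^3 + 13x^2 + 9x + 14 ≡ 1 (mod x^4 + 16x^3 + 14x^2 + 5x + 16).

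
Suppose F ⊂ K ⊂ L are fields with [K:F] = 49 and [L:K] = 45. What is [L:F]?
[L:F] = 2205

The tower law says that for any tower of field extensions F ⊂ K ⊂ L with finite degrees, [L:F] = [L:K] · [K:F]. Here this gives [L:F] = 45 · 49 = 2205.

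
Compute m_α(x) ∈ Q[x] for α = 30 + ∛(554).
m_α(x) = x^3 - 90x^2 + 2700x - 27554

Set β = α - 30 = ∛(554), so β^3 = 554. Then (α - 30)^3 - 554 = 0, i.e. α is a root of g(x) = (x - 30)^3 - 554 = x^3 - 90x^2 + 2700x - 27554. Since g(x) = h(x - 30) where h(x) = x^3 - 554, and h is irreducible over Q (because 554 is not a perfect cube, so h has no rational root, and a monic cubic with no rational root is irreducible), g is also irreducible (irreducibility is preserved under the substitution x → x - 30). Hence m_α(x) = x^3 - 90x^2 + 2700x - 27554.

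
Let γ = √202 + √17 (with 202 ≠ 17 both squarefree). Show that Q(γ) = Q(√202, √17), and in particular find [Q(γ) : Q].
[Q(γ) : Q] = 4 (equivalently, Q(γ) = Q(√202, √17))

Obviously Q(γ) ⊆ Q(√202, √17), and [Q(√202, √17):Q] = 4 (since 202, 17 are distinct squarefree integers > 1 with 3434 not a perfect square). To show equality we compute the minimal polynomial of γ. From γ = √202 + √17: γ^2 = 202 + 2√(3434) + 17 = 219 + 2√(3434), so γ^2 - 219 = 2√(3434); squaring, (γ^2 - 219)^2 = 4·3434, i.e. γ^4 - 438γ^2 + 47961 - 13736 = 0, i.e. γ^4 - 438γ^2 + 34225 = 0. So γ is a root of x^4 - 438x^2 + 34225. This polynomial is irreducible over Q: it has no rational root (each ±√202 ± √17 is irrational), and any factorization into two quadratics over Q would force √(3434) ∈ Q (pairing opposite roots) or √202, √17 ∈ Q (other pairings), all impossible. Hence [Q(γ):Q] = 4 = [Q(√202, √17):Q], so Q(γ) = Q(√202, √17).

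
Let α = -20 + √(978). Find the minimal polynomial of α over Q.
m_α(x) = x^2 + 40x - 578

From α + 20 = √(978), squaring gives (α + 20)^2 = 978, i.e. α^2 + 40α + 400 = 978, so α^2 + 40α - 578 = 0. The discriminant of x^2 + 40x - 578 is (40)^2 - 4·(-578) = 1600 + 2312 = 3912, and 4·(978) is not a perfect square in Q since 978 is squarefree and ≠ 1. Hence x^2 + 40x - 578 is irreducible over Q and is the minimal polynomial of α.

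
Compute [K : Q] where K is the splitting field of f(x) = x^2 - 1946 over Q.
[K : Q] = 2

f(x) = x^2 - 1946 factors as (x - √1946)(x + √1946). The splitting field is K = Q(√1946). Since 1946 is squarefree and > 1, it is not a perfect square, so x^2 - 1946 is irreducible over Q and [Q(√1946) : Q] = 2. Hence [K : Q] = 2.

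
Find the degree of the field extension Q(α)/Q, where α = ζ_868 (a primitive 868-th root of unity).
[Q(α):Q] = 360

The minimal polynomial of ζ_868 over Q is the 868-th cyclotomic polynomial Φ_868(x), which is irreducible over Q and has degree φ(868) = 360. Hence [Q(α):Q] = φ(868) = 360.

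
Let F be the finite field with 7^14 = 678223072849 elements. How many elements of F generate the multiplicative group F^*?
There are φ(678223072848) = 216063877120 primitive elements

F_q^* is cyclic of order q - 1 = 678223072848. A cyclic group of order m has exactly φ(m) generators. Here m = 678223072848 = 2^4 · 3 · 29 · 113 · 911 · 4733, so the number of primitive elements is φ(678223072848) = 216063877120.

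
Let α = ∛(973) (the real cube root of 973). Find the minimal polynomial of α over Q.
m_α(x) = x^3 - 973

α satisfies α^3 = 973, so x^3 - 973 annihilates α. By the rational root test, a rational root p/q (in lowest terms) of x^3 - 973 would satisfy p^3 = 973 q^3, forcing q = 1 and p^3 = 973; but 973 is not a perfect cube, contradiction. A monic cubic over Q with no rational root is irreducible (any nontrivial factorization would include a linear factor). Hence x^3 - 973 is the minimal polynomial of α, and in particular [Q(α):Q] = 3.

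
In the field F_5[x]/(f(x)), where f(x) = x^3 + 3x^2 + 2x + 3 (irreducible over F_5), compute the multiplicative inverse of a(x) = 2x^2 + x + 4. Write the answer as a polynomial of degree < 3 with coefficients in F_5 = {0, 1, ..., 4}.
a(x)^(-1) ≡ 4x (mod f(x))

Since f is irreducible over F_5, F_5[x]/(f) is a field and a(x) ≠ 0 has an inverse. Apply the extended Euclidean algorithm to f(x) and a(x) in F_5[x]: f(x) = (3x)·a(x) + (3). The last nonzero remainder is the constant 3 = gcd(f, a) in F_5. Back-substituting through the division chain expresses 3 = s(x)·a(x) + t(x)·f(x) with s(x) ≡ 2x (mod f), so (2x)·a(x) ≡ 3 (mod f). Multiplying by 3^(-1) ≡ 2 in F_5 gives a(x)^(-1) ≡ 2·(2x) ≡ 4x (mod f). Check: (2x^2 + x + 4)·(4x) = 3x^3 + 4x^2 + x ≡ 1 (mod x^3 + 3x^2 + 2x + 3).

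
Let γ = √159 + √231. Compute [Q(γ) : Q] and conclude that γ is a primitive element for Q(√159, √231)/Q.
[Q(γ) : Q] = 4 (equivalently, Q(γ) = Q(√159, √231))

Obviously Q(γ) ⊆ Q(√159, √231), and [Q(√159, √231):Q] = 4 (since 159, 231 are distinct squarefree integers > 1 with 36729 not a perfect square). To show equality we compute the minimal polynomial of γ. From γ = √159 + √231: γ^2 = 159 + 2√(36729) + 231 = 390 + 2√(36729), so γ^2 - 390 = 2√(36729); squaring, (γ^2 - 390)^2 = 4·36729, i.e. γ^4 - 780γ^2 + 152100 - 146916 = 0, i.e. γ^4 - 780γ^2 + 5184 = 0. So γ is a root of x^4 - 780x^2 + 5184. This polynomial is irreducible over Q: it has no rational root (each ±√159 ± √231 is irrational), and any factorization into two quadratics over Q would force √(36729) ∈ Q (pairing opposite roots) or √159, √231 ∈ Q (other pairings), all impossible. Hence [Q(γ):Q] = 4 = [Q(√159, √231):Q], so Q(γ) = Q(√159, √231).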